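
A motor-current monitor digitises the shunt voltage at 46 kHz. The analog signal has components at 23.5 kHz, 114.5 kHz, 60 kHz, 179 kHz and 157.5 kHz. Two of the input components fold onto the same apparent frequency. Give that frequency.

22.5 kHz

fs/2 = 23 kHz.
23.5 kHz > fs/2 = 23 kHz, folds to fs − 23.5 kHz = 22.5 kHz.
114.5 kHz mod fs = 22.5 kHz.
22.5 kHz ≤ fs/2 = 23 kHz, appears at 22.5 kHz.
60 kHz mod fs = 14 kHz.
14 kHz ≤ fs/2 = 23 kHz, appears at 14 kHz.
179 kHz mod fs = 41 kHz.
41 kHz > fs/2 = 23 kHz, folds to fs − 41 kHz = 5 kHz.
157.5 kHz mod fs = 19.5 kHz.
19.5 kHz ≤ fs/2 = 23 kHz, appears at 19.5 kHz.
23.5 kHz and 114.5 kHz both map to 22.5 kHz.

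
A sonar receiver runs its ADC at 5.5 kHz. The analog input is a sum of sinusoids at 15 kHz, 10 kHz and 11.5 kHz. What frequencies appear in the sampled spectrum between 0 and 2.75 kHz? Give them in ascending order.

0.5 kHz, 1 kHz, 1.5 kHz

fs/2 = 2.75 kHz.
15 kHz mod fs = 4 kHz.
4 kHz > fs/2 = 2.75 kHz, folds to fs − 4 kHz = 1.5 kHz.
10 kHz mod fs = 4.5 kHz.
4.5 kHz > fs/2 = 2.75 kHz, folds to fs − 4.5 kHz = 1 kHz.
11.5 kHz mod fs = 0.5 kHz.
0.5 kHz ≤ fs/2 = 2.75 kHz, appears at 0.5 kHz.
Distinct values: {0.5 kHz, 1 kHz, 1.5 kHz}.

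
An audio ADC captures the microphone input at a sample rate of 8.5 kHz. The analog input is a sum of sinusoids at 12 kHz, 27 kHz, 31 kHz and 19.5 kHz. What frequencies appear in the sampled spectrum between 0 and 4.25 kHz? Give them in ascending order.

fs/2 = 4.25 kHz.
12 kHz mod fs = 3.5 kHz.
3.5 kHz ≤ fs/2 = 4.25 kHz, appears at 3.5 kHz.
27 kHz mod fs = 1.5 kHz.
1.5 kHz ≤ fs/2 = 4.25 kHz, appears at 1.5 kHz.
31 kHz mod fs = 5.5 kHz.
5.5 kHz > fs/2 = 4.25 kHz, folds to fs − 5.5 kHz = 3 kHz.
19.5 kHz mod fs = 2.5 kHz.
2.5 kHz ≤ fs/2 = 4.25 kHz, appears at 2.5 kHz.
Distinct values: {1.5 kHz, 2.5 kHz, 3 kHz, 3.5 kHz}.

1.5 kHz, 2.5 kHz, 3 kHz, 3.5 kHz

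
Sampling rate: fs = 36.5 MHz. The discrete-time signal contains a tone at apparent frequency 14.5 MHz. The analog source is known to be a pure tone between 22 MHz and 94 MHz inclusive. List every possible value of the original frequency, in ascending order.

22 MHz, 51 MHz, 58.5 MHz, 87.5 MHz

Frequencies that alias to 14.5 MHz are k·fs ± 14.5 MHz for integer k ≥ 0.
k=0: 14.5 MHz.
k=1: 22 MHz, 51 MHz.
k=2: 58.5 MHz, 87.5 MHz.
k=3: 95 MHz, 124 MHz.
Within [22 MHz, 94 MHz]: 22 MHz, 51 MHz, 58.5 MHz, 87.5 MHz.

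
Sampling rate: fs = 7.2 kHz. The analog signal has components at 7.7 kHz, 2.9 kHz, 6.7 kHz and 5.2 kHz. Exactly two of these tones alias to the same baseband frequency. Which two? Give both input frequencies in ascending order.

fs/2 = 3.6 kHz.
7.7 kHz mod fs = 0.5 kHz.
0.5 kHz ≤ fs/2 = 3.6 kHz, appears at 0.5 kHz.
2.9 kHz ≤ fs/2 = 3.6 kHz, passes unchanged.
6.7 kHz > fs/2 = 3.6 kHz, folds to fs − 6.7 kHz = 0.5 kHz.
5.2 kHz > fs/2 = 3.6 kHz, folds to fs − 5.2 kHz = 2 kHz.
6.7 kHz and 7.7 kHz both map to 0.5 kHz.

6.7 kHz, 7.7 kHz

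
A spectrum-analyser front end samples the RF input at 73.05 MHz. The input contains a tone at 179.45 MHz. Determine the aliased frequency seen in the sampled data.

179.45 MHz mod fs = 33.35 MHz.
33.35 MHz ≤ fs/2 = 36.525 MHz, appears at 33.35 MHz.

33.35 MHz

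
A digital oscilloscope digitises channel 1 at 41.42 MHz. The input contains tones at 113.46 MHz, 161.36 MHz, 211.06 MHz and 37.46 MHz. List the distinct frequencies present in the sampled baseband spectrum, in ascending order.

fs/2 = 20.71 MHz.
113.46 MHz mod fs = 30.62 MHz.
30.62 MHz > fs/2 = 20.71 MHz, folds to fs − 30.62 MHz = 10.8 MHz.
161.36 MHz mod fs = 37.1 MHz.
37.1 MHz > fs/2 = 20.71 MHz, folds to fs − 37.1 MHz = 4.32 MHz.
211.06 MHz mod fs = 3.96 MHz.
3.96 MHz ≤ fs/2 = 20.71 MHz, appears at 3.96 MHz.
37.46 MHz > fs/2 = 20.71 MHz, folds to fs − 37.46 MHz = 3.96 MHz.
Distinct values: {3.96 MHz, 4.32 MHz, 10.8 MHz}.

3.96 MHz, 4.32 MHz, 10.8 MHz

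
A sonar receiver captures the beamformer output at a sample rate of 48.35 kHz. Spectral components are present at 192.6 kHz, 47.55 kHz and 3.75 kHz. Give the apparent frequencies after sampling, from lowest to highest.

fs/2 = 24.175 kHz.
192.6 kHz mod fs = 47.55 kHz.
47.55 kHz > fs/2 = 24.175 kHz, folds to fs − 47.55 kHz = 0.8 kHz.
47.55 kHz > fs/2 = 24.175 kHz, folds to fs − 47.55 kHz = 0.8 kHz.
3.75 kHz ≤ fs/2 = 24.175 kHz, passes unchanged.
Distinct values: {0.8 kHz, 3.75 kHz}.

0.8 kHz, 3.75 kHz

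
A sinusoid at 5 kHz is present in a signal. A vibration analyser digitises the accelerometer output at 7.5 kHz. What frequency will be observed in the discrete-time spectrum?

2.5 kHz

5 kHz > fs/2 = 3.75 kHz, folds to fs − 5 kHz = 2.5 kHz.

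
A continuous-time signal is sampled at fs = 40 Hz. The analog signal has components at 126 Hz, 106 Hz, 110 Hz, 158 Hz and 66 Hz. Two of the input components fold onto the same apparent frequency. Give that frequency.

fs/2 = 20 Hz.
126 Hz mod fs = 6 Hz.
6 Hz ≤ fs/2 = 20 Hz, appears at 6 Hz.
106 Hz mod fs = 26 Hz.
26 Hz > fs/2 = 20 Hz, folds to fs − 26 Hz = 14 Hz.
110 Hz mod fs = 30 Hz.
30 Hz > fs/2 = 20 Hz, folds to fs − 30 Hz = 10 Hz.
158 Hz mod fs = 38 Hz.
38 Hz > fs/2 = 20 Hz, folds to fs − 38 Hz = 2 Hz.
66 Hz mod fs = 26 Hz.
26 Hz > fs/2 = 20 Hz, folds to fs − 26 Hz = 14 Hz.
66 Hz and 106 Hz both map to 14 Hz.

14 Hz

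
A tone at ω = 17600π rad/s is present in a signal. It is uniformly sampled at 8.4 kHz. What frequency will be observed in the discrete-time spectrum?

0.4 kHz

ω = 17600π rad/s → f = ω/(2π) = 8800 Hz = 8.8 kHz.
8.8 kHz mod fs = 0.4 kHz.
0.4 kHz ≤ fs/2 = 4.2 kHz, appears at 0.4 kHz.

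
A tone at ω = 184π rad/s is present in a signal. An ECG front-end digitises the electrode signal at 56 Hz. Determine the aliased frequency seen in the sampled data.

ω = 184π rad/s → f = ω/(2π) = 92 Hz.
92 Hz mod fs = 36 Hz.
36 Hz > fs/2 = 28 Hz, folds to fs − 36 Hz = 20 Hz.

20 Hz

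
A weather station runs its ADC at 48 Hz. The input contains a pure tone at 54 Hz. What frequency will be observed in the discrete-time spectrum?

54 Hz mod fs = 6 Hz.
6 Hz ≤ fs/2 = 24 Hz, appears at 6 Hz.

6 Hz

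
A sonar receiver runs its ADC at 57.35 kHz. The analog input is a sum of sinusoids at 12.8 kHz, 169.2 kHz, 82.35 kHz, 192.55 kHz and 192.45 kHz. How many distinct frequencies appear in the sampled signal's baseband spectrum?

5

fs/2 = 28.675 kHz.
12.8 kHz ≤ fs/2 = 28.675 kHz, passes unchanged.
169.2 kHz mod fs = 54.5 kHz.
54.5 kHz > fs/2 = 28.675 kHz, folds to fs − 54.5 kHz = 2.85 kHz.
82.35 kHz mod fs = 25 kHz.
25 kHz ≤ fs/2 = 28.675 kHz, appears at 25 kHz.
192.55 kHz mod fs = 20.5 kHz.
20.5 kHz ≤ fs/2 = 28.675 kHz, appears at 20.5 kHz.
192.45 kHz mod fs = 20.4 kHz.
20.4 kHz ≤ fs/2 = 28.675 kHz, appears at 20.4 kHz.
Distinct values: {2.85 kHz, 12.8 kHz, 20.4 kHz, 20.5 kHz, 25 kHz} → 5.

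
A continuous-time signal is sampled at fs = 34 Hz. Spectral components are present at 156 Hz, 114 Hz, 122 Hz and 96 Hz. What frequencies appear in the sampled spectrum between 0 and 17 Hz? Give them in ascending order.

fs/2 = 17 Hz.
156 Hz mod fs = 20 Hz.
20 Hz > fs/2 = 17 Hz, folds to fs − 20 Hz = 14 Hz.
114 Hz mod fs = 12 Hz.
12 Hz ≤ fs/2 = 17 Hz, appears at 12 Hz.
122 Hz mod fs = 20 Hz.
20 Hz > fs/2 = 17 Hz, folds to fs − 20 Hz = 14 Hz.
96 Hz mod fs = 28 Hz.
28 Hz > fs/2 = 17 Hz, folds to fs − 28 Hz = 6 Hz.
Distinct values: {6 Hz, 12 Hz, 14 Hz}.

6 Hz, 12 Hz, 14 Hz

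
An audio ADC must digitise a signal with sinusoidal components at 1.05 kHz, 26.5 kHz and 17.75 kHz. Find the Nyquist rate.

53 kHz

Highest-frequency component: 26.5 kHz.
Nyquist rate = 2 × 26.5 kHz = 53 kHz.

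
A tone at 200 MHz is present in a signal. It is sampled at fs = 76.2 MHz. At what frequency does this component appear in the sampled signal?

200 MHz mod fs = 47.6 MHz.
47.6 MHz > fs/2 = 38.1 MHz, folds to fs − 47.6 MHz = 28.6 MHz.

28.6 MHz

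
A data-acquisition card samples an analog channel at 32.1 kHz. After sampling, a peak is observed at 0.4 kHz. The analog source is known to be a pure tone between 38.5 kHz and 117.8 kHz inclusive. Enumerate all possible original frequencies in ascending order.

Frequencies that alias to 0.4 kHz are k·fs ± 0.4 kHz for integer k ≥ 0.
k=0: 0.4 kHz.
k=1: 31.7 kHz, 32.5 kHz.
k=2: 63.8 kHz, 64.6 kHz.
k=3: 95.9 kHz, 96.7 kHz.
k=4: 128 kHz, 128.8 kHz.
Within [38.5 kHz, 117.8 kHz]: 63.8 kHz, 64.6 kHz, 95.9 kHz, 96.7 kHz.

63.8 kHz, 64.6 kHz, 95.9 kHz, 96.7 kHz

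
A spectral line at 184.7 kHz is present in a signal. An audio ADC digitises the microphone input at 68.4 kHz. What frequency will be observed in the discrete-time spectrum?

184.7 kHz mod fs = 47.9 kHz.
47.9 kHz > fs/2 = 34.2 kHz, folds to fs − 47.9 kHz = 20.5 kHz.

20.5 kHz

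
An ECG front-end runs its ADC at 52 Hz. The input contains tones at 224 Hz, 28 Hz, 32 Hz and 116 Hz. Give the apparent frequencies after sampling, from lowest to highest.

fs/2 = 26 Hz.
224 Hz mod fs = 16 Hz.
16 Hz ≤ fs/2 = 26 Hz, appears at 16 Hz.
28 Hz > fs/2 = 26 Hz, folds to fs − 28 Hz = 24 Hz.
32 Hz > fs/2 = 26 Hz, folds to fs − 32 Hz = 20 Hz.
116 Hz mod fs = 12 Hz.
12 Hz ≤ fs/2 = 26 Hz, appears at 12 Hz.
Distinct values: {12 Hz, 16 Hz, 20 Hz, 24 Hz}.

12 Hz, 16 Hz, 20 Hz, 24 Hz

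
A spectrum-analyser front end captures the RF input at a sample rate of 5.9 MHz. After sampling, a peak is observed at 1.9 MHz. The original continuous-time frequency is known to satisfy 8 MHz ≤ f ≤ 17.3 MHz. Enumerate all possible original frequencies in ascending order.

Frequencies that alias to 1.9 MHz are k·fs ± 1.9 MHz for integer k ≥ 0.
k=0: 1.9 MHz.
k=1: 4 MHz, 7.8 MHz.
k=2: 9.9 MHz, 13.7 MHz.
k=3: 15.8 MHz, 19.6 MHz.
k=4: 21.7 MHz, 25.5 MHz.
Within [8 MHz, 17.3 MHz]: 9.9 MHz, 13.7 MHz, 15.8 MHz.

9.9 MHz, 13.7 MHz, 15.8 MHz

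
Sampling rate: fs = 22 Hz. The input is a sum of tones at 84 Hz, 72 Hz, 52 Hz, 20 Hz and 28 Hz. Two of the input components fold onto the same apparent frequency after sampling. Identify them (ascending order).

fs/2 = 11 Hz.
84 Hz mod fs = 18 Hz.
18 Hz > fs/2 = 11 Hz, folds to fs − 18 Hz = 4 Hz.
72 Hz mod fs = 6 Hz.
6 Hz ≤ fs/2 = 11 Hz, appears at 6 Hz.
52 Hz mod fs = 8 Hz.
8 Hz ≤ fs/2 = 11 Hz, appears at 8 Hz.
20 Hz > fs/2 = 11 Hz, folds to fs − 20 Hz = 2 Hz.
28 Hz mod fs = 6 Hz.
6 Hz ≤ fs/2 = 11 Hz, appears at 6 Hz.
28 Hz and 72 Hz both map to 6 Hz.

28 Hz, 72 Hz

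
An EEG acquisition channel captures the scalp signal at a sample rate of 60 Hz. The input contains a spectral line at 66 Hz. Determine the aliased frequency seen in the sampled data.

6 Hz

66 Hz mod fs = 6 Hz.
6 Hz ≤ fs/2 = 30 Hz, appears at 6 Hz.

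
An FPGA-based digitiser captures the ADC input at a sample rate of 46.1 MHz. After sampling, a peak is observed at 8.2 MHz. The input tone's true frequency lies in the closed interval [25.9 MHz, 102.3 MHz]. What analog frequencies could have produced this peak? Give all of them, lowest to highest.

37.9 MHz, 54.3 MHz, 84 MHz, 100.4 MHz

Frequencies that alias to 8.2 MHz are k·fs ± 8.2 MHz for integer k ≥ 0.
k=0: 8.2 MHz.
k=1: 37.9 MHz, 54.3 MHz.
k=2: 84 MHz, 100.4 MHz.
k=3: 130.1 MHz, 146.5 MHz.
Within [25.9 MHz, 102.3 MHz]: 37.9 MHz, 54.3 MHz, 84 MHz, 100.4 MHz.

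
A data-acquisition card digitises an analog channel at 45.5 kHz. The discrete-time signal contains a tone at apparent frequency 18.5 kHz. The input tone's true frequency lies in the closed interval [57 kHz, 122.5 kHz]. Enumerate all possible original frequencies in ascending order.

64 kHz, 72.5 kHz, 109.5 kHz, 118 kHz

Frequencies that alias to 18.5 kHz are k·fs ± 18.5 kHz for integer k ≥ 0.
k=0: 18.5 kHz.
k=1: 27 kHz, 64 kHz.
k=2: 72.5 kHz, 109.5 kHz.
k=3: 118 kHz, 155 kHz.
k=4: 163.5 kHz, 200.5 kHz.
Within [57 kHz, 122.5 kHz]: 64 kHz, 72.5 kHz, 109.5 kHz, 118 kHz.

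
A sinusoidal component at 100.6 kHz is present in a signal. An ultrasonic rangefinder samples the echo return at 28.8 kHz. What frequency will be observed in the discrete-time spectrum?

14.2 kHz

100.6 kHz mod fs = 14.2 kHz.
14.2 kHz ≤ fs/2 = 14.4 kHz, appears at 14.2 kHz.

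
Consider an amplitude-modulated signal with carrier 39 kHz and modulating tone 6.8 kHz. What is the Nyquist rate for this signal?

AM sidebands sit at fc ± fm = 32.2 kHz and 45.8 kHz.
Highest-frequency component: 45.8 kHz.
Nyquist rate = 2 × 45.8 kHz = 91.6 kHz.

91.6 kHz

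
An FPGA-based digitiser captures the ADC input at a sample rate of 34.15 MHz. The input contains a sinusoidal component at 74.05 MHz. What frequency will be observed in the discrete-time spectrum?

74.05 MHz mod fs = 5.75 MHz.
5.75 MHz ≤ fs/2 = 17.075 MHz, appears at 5.75 MHz.

5.75 MHz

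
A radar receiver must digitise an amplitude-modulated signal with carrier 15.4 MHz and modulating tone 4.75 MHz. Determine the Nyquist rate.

40.3 MHz

AM sidebands sit at fc ± fm = 10.65 MHz and 20.15 MHz.
Highest-frequency component: 20.15 MHz.
Nyquist rate = 2 × 20.15 MHz = 40.3 MHz.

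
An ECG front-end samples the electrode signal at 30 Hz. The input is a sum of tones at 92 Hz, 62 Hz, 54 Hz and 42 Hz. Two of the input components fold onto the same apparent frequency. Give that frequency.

fs/2 = 15 Hz.
92 Hz mod fs = 2 Hz.
2 Hz ≤ fs/2 = 15 Hz, appears at 2 Hz.
62 Hz mod fs = 2 Hz.
2 Hz ≤ fs/2 = 15 Hz, appears at 2 Hz.
54 Hz mod fs = 24 Hz.
24 Hz > fs/2 = 15 Hz, folds to fs − 24 Hz = 6 Hz.
42 Hz mod fs = 12 Hz.
12 Hz ≤ fs/2 = 15 Hz, appears at 12 Hz.
62 Hz and 92 Hz both map to 2 Hz.

2 Hz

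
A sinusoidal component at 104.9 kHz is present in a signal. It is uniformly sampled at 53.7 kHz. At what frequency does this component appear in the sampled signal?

104.9 kHz mod fs = 51.2 kHz.
51.2 kHz > fs/2 = 26.85 kHz, folds to fs − 51.2 kHz = 2.5 kHz.

2.5 kHz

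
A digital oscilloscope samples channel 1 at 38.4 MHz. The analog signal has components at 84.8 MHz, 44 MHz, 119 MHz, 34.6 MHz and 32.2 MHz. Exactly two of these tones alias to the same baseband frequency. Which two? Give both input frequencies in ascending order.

34.6 MHz, 119 MHz

fs/2 = 19.2 MHz.
84.8 MHz mod fs = 8 MHz.
8 MHz ≤ fs/2 = 19.2 MHz, appears at 8 MHz.
44 MHz mod fs = 5.6 MHz.
5.6 MHz ≤ fs/2 = 19.2 MHz, appears at 5.6 MHz.
119 MHz mod fs = 3.8 MHz.
3.8 MHz ≤ fs/2 = 19.2 MHz, appears at 3.8 MHz.
34.6 MHz > fs/2 = 19.2 MHz, folds to fs − 34.6 MHz = 3.8 MHz.
32.2 MHz > fs/2 = 19.2 MHz, folds to fs − 32.2 MHz = 6.2 MHz.
34.6 MHz and 119 MHz both map to 3.8 MHz.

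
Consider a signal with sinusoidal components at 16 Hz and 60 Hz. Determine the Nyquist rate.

120 Hz

Highest-frequency component: 60 Hz.
Nyquist rate = 2 × 60 Hz = 120 Hz.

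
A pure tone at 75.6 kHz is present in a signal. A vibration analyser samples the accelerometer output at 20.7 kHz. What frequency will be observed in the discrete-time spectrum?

75.6 kHz mod fs = 13.5 kHz.
13.5 kHz > fs/2 = 10.35 kHz, folds to fs − 13.5 kHz = 7.2 kHz.

7.2 kHz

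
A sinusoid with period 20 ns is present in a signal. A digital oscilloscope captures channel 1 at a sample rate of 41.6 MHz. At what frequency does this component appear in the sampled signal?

T = 20 ns → f = 1/T = 50 MHz.
50 MHz mod fs = 8.4 MHz.
8.4 MHz ≤ fs/2 = 20.8 MHz, appears at 8.4 MHz.

8.4 MHz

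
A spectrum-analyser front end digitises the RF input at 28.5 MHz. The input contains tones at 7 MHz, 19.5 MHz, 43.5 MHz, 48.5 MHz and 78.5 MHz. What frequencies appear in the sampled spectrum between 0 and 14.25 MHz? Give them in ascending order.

7 MHz, 8.5 MHz, 9 MHz, 13.5 MHz

fs/2 = 14.25 MHz.
7 MHz ≤ fs/2 = 14.25 MHz, passes unchanged.
19.5 MHz > fs/2 = 14.25 MHz, folds to fs − 19.5 MHz = 9 MHz.
43.5 MHz mod fs = 15 MHz.
15 MHz > fs/2 = 14.25 MHz, folds to fs − 15 MHz = 13.5 MHz.
48.5 MHz mod fs = 20 MHz.
20 MHz > fs/2 = 14.25 MHz, folds to fs − 20 MHz = 8.5 MHz.
78.5 MHz mod fs = 21.5 MHz.
21.5 MHz > fs/2 = 14.25 MHz, folds to fs − 21.5 MHz = 7 MHz.
Distinct values: {7 MHz, 8.5 MHz, 9 MHz, 13.5 MHz}.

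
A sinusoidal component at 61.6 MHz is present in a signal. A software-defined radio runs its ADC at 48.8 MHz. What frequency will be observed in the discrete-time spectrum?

61.6 MHz mod fs = 12.8 MHz.
12.8 MHz ≤ fs/2 = 24.4 MHz, appears at 12.8 MHz.

12.8 MHz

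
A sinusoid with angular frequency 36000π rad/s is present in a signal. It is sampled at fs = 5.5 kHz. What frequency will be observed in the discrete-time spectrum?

1.5 kHz

ω = 36000π rad/s → f = ω/(2π) = 18000 Hz = 18 kHz.
18 kHz mod fs = 1.5 kHz.
1.5 kHz ≤ fs/2 = 2.75 kHz, appears at 1.5 kHz.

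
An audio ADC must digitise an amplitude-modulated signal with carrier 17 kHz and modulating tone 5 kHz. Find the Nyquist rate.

44 kHz

AM sidebands sit at fc ± fm = 12 kHz and 22 kHz.
Highest-frequency component: 22 kHz.
Nyquist rate = 2 × 22 kHz = 44 kHz.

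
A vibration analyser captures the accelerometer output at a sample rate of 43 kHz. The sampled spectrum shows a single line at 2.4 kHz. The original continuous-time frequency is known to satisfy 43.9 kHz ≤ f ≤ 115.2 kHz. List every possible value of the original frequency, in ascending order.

Frequencies that alias to 2.4 kHz are k·fs ± 2.4 kHz for integer k ≥ 0.
k=0: 2.4 kHz.
k=1: 40.6 kHz, 45.4 kHz.
k=2: 83.6 kHz, 88.4 kHz.
k=3: 126.6 kHz, 131.4 kHz.
Within [43.9 kHz, 115.2 kHz]: 45.4 kHz, 83.6 kHz, 88.4 kHz.

45.4 kHz, 83.6 kHz, 88.4 kHz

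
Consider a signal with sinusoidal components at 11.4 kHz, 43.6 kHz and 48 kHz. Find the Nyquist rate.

96 kHz

Highest-frequency component: 48 kHz.
Nyquist rate = 2 × 48 kHz = 96 kHz.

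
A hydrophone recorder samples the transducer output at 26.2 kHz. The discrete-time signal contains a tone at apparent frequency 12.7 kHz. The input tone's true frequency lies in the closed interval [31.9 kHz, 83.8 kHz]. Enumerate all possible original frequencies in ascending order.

38.9 kHz, 39.7 kHz, 65.1 kHz, 65.9 kHz

Frequencies that alias to 12.7 kHz are k·fs ± 12.7 kHz for integer k ≥ 0.
k=0: 12.7 kHz.
k=1: 13.5 kHz, 38.9 kHz.
k=2: 39.7 kHz, 65.1 kHz.
k=3: 65.9 kHz, 91.3 kHz.
k=4: 92.1 kHz, 117.5 kHz.
Within [31.9 kHz, 83.8 kHz]: 38.9 kHz, 39.7 kHz, 65.1 kHz, 65.9 kHz.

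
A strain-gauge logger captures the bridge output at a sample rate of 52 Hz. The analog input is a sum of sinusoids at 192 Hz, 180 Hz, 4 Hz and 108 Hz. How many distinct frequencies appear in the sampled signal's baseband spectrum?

3

fs/2 = 26 Hz.
192 Hz mod fs = 36 Hz.
36 Hz > fs/2 = 26 Hz, folds to fs − 36 Hz = 16 Hz.
180 Hz mod fs = 24 Hz.
24 Hz ≤ fs/2 = 26 Hz, appears at 24 Hz.
4 Hz ≤ fs/2 = 26 Hz, passes unchanged.
108 Hz mod fs = 4 Hz.
4 Hz ≤ fs/2 = 26 Hz, appears at 4 Hz.
Distinct values: {4 Hz, 16 Hz, 24 Hz} → 3.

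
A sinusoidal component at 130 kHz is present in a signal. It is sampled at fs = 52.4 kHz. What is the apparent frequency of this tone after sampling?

130 kHz mod fs = 25.2 kHz.
25.2 kHz ≤ fs/2 = 26.2 kHz, appears at 25.2 kHz.

25.2 kHz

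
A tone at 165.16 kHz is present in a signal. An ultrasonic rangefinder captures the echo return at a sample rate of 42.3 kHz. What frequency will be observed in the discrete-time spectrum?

165.16 kHz mod fs = 38.26 kHz.
38.26 kHz > fs/2 = 21.15 kHz, folds to fs − 38.26 kHz = 4.04 kHz.

4.04 kHz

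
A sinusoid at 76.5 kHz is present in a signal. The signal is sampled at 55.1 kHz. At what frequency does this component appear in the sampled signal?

76.5 kHz mod fs = 21.4 kHz.
21.4 kHz ≤ fs/2 = 27.55 kHz, appears at 21.4 kHz.

21.4 kHz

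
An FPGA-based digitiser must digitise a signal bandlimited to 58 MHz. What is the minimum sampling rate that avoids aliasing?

116 MHz

Nyquist rate = 2 × 58 MHz = 116 MHz.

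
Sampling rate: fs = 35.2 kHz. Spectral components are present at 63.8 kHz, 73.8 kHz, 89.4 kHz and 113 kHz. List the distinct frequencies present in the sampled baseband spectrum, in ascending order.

fs/2 = 17.6 kHz.
63.8 kHz mod fs = 28.6 kHz.
28.6 kHz > fs/2 = 17.6 kHz, folds to fs − 28.6 kHz = 6.6 kHz.
73.8 kHz mod fs = 3.4 kHz.
3.4 kHz ≤ fs/2 = 17.6 kHz, appears at 3.4 kHz.
89.4 kHz mod fs = 19 kHz.
19 kHz > fs/2 = 17.6 kHz, folds to fs − 19 kHz = 16.2 kHz.
113 kHz mod fs = 7.4 kHz.
7.4 kHz ≤ fs/2 = 17.6 kHz, appears at 7.4 kHz.
Distinct values: {3.4 kHz, 6.6 kHz, 7.4 kHz, 16.2 kHz}.

3.4 kHz, 6.6 kHz, 7.4 kHz, 16.2 kHz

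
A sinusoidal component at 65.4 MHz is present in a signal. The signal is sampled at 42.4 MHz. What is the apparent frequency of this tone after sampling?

65.4 MHz mod fs = 23 MHz.
23 MHz > fs/2 = 21.2 MHz, folds to fs − 23 MHz = 19.4 MHz.

19.4 MHz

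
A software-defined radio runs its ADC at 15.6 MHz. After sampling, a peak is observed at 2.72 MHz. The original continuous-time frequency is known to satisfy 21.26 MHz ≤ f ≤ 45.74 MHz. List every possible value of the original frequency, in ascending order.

Frequencies that alias to 2.72 MHz are k·fs ± 2.72 MHz for integer k ≥ 0.
k=0: 2.72 MHz.
k=1: 12.88 MHz, 18.32 MHz.
k=2: 28.48 MHz, 33.92 MHz.
k=3: 44.08 MHz, 49.52 MHz.
k=4: 59.68 MHz, 65.12 MHz.
Within [21.26 MHz, 45.74 MHz]: 28.48 MHz, 33.92 MHz, 44.08 MHz.

28.48 MHz, 33.92 MHz, 44.08 MHz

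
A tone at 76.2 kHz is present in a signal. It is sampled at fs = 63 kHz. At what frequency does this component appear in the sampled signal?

13.2 kHz

76.2 kHz mod fs = 13.2 kHz.
13.2 kHz ≤ fs/2 = 31.5 kHz, appears at 13.2 kHz.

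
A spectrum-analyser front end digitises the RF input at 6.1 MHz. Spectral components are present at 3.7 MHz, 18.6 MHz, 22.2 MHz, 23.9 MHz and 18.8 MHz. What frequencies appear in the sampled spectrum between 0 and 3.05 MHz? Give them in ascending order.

0.3 MHz, 0.5 MHz, 2.2 MHz, 2.4 MHz

fs/2 = 3.05 MHz.
3.7 MHz > fs/2 = 3.05 MHz, folds to fs − 3.7 MHz = 2.4 MHz.
18.6 MHz mod fs = 0.3 MHz.
0.3 MHz ≤ fs/2 = 3.05 MHz, appears at 0.3 MHz.
22.2 MHz mod fs = 3.9 MHz.
3.9 MHz > fs/2 = 3.05 MHz, folds to fs − 3.9 MHz = 2.2 MHz.
23.9 MHz mod fs = 5.6 MHz.
5.6 MHz > fs/2 = 3.05 MHz, folds to fs − 5.6 MHz = 0.5 MHz.
18.8 MHz mod fs = 0.5 MHz.
0.5 MHz ≤ fs/2 = 3.05 MHz, appears at 0.5 MHz.
Distinct values: {0.3 MHz, 0.5 MHz, 2.2 MHz, 2.4 MHz}.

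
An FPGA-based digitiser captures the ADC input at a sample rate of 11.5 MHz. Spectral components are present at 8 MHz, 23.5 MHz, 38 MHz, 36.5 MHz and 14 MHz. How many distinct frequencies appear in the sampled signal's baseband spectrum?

4

fs/2 = 5.75 MHz.
8 MHz > fs/2 = 5.75 MHz, folds to fs − 8 MHz = 3.5 MHz.
23.5 MHz mod fs = 0.5 MHz.
0.5 MHz ≤ fs/2 = 5.75 MHz, appears at 0.5 MHz.
38 MHz mod fs = 3.5 MHz.
3.5 MHz ≤ fs/2 = 5.75 MHz, appears at 3.5 MHz.
36.5 MHz mod fs = 2 MHz.
2 MHz ≤ fs/2 = 5.75 MHz, appears at 2 MHz.
14 MHz mod fs = 2.5 MHz.
2.5 MHz ≤ fs/2 = 5.75 MHz, appears at 2.5 MHz.
Distinct values: {0.5 MHz, 2 MHz, 2.5 MHz, 3.5 MHz} → 4.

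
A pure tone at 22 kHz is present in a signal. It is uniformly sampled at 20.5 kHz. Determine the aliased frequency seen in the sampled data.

22 kHz mod fs = 1.5 kHz.
1.5 kHz ≤ fs/2 = 10.25 kHz, appears at 1.5 kHz.

1.5 kHz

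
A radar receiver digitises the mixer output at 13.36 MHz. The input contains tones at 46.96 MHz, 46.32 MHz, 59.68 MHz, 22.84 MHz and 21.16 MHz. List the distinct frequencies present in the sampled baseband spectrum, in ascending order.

fs/2 = 6.68 MHz.
46.96 MHz mod fs = 6.88 MHz.
6.88 MHz > fs/2 = 6.68 MHz, folds to fs − 6.88 MHz = 6.48 MHz.
46.32 MHz mod fs = 6.24 MHz.
6.24 MHz ≤ fs/2 = 6.68 MHz, appears at 6.24 MHz.
59.68 MHz mod fs = 6.24 MHz.
6.24 MHz ≤ fs/2 = 6.68 MHz, appears at 6.24 MHz.
22.84 MHz mod fs = 9.48 MHz.
9.48 MHz > fs/2 = 6.68 MHz, folds to fs − 9.48 MHz = 3.88 MHz.
21.16 MHz mod fs = 7.8 MHz.
7.8 MHz > fs/2 = 6.68 MHz, folds to fs − 7.8 MHz = 5.56 MHz.
Distinct values: {3.88 MHz, 5.56 MHz, 6.24 MHz, 6.48 MHz}.

3.88 MHz, 5.56 MHz, 6.24 MHz, 6.48 MHz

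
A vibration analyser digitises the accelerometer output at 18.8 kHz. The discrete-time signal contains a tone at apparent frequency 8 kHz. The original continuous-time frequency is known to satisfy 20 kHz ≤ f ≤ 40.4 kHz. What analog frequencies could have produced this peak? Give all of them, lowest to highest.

26.8 kHz, 29.6 kHz

Frequencies that alias to 8 kHz are k·fs ± 8 kHz for integer k ≥ 0.
k=0: 8 kHz.
k=1: 10.8 kHz, 26.8 kHz.
k=2: 29.6 kHz, 45.6 kHz.
k=3: 48.4 kHz, 64.4 kHz.
Within [20 kHz, 40.4 kHz]: 26.8 kHz, 29.6 kHz.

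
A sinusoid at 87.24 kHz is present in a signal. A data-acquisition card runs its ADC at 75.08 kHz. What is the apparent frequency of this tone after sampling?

12.16 kHz

87.24 kHz mod fs = 12.16 kHz.
12.16 kHz ≤ fs/2 = 37.54 kHz, appears at 12.16 kHz.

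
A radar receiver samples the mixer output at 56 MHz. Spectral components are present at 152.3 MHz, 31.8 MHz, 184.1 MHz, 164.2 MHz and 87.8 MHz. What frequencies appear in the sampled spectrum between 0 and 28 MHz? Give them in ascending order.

3.8 MHz, 15.7 MHz, 16.1 MHz, 24.2 MHz

fs/2 = 28 MHz.
152.3 MHz mod fs = 40.3 MHz.
40.3 MHz > fs/2 = 28 MHz, folds to fs − 40.3 MHz = 15.7 MHz.
31.8 MHz > fs/2 = 28 MHz, folds to fs − 31.8 MHz = 24.2 MHz.
184.1 MHz mod fs = 16.1 MHz.
16.1 MHz ≤ fs/2 = 28 MHz, appears at 16.1 MHz.
164.2 MHz mod fs = 52.2 MHz.
52.2 MHz > fs/2 = 28 MHz, folds to fs − 52.2 MHz = 3.8 MHz.
87.8 MHz mod fs = 31.8 MHz.
31.8 MHz > fs/2 = 28 MHz, folds to fs − 31.8 MHz = 24.2 MHz.
Distinct values: {3.8 MHz, 15.7 MHz, 16.1 MHz, 24.2 MHz}.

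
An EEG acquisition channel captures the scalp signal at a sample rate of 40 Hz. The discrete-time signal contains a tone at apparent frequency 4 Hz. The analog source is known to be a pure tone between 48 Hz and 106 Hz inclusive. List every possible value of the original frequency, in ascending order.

Frequencies that alias to 4 Hz are k·fs ± 4 Hz for integer k ≥ 0.
k=0: 4 Hz.
k=1: 36 Hz, 44 Hz.
k=2: 76 Hz, 84 Hz.
k=3: 116 Hz, 124 Hz.
Within [48 Hz, 106 Hz]: 76 Hz, 84 Hz.

76 Hz, 84 Hz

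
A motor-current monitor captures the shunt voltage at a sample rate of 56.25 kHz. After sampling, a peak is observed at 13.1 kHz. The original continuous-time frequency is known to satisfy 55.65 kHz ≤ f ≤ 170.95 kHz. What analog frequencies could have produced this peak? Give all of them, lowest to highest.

Frequencies that alias to 13.1 kHz are k·fs ± 13.1 kHz for integer k ≥ 0.
k=0: 13.1 kHz.
k=1: 43.15 kHz, 69.35 kHz.
k=2: 99.4 kHz, 125.6 kHz.
k=3: 155.65 kHz, 181.85 kHz.
k=4: 211.9 kHz, 238.1 kHz.
Within [55.65 kHz, 170.95 kHz]: 69.35 kHz, 99.4 kHz, 125.6 kHz, 155.65 kHz.

69.35 kHz, 99.4 kHz, 125.6 kHz, 155.65 kHz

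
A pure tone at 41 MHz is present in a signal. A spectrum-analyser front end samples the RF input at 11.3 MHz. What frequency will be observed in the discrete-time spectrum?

41 MHz mod fs = 7.1 MHz.
7.1 MHz > fs/2 = 5.65 MHz, folds to fs − 7.1 MHz = 4.2 MHz.

4.2 MHz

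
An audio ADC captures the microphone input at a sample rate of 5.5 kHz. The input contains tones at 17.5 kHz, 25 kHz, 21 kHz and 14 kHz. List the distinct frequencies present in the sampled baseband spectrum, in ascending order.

fs/2 = 2.75 kHz.
17.5 kHz mod fs = 1 kHz.
1 kHz ≤ fs/2 = 2.75 kHz, appears at 1 kHz.
25 kHz mod fs = 3 kHz.
3 kHz > fs/2 = 2.75 kHz, folds to fs − 3 kHz = 2.5 kHz.
21 kHz mod fs = 4.5 kHz.
4.5 kHz > fs/2 = 2.75 kHz, folds to fs − 4.5 kHz = 1 kHz.
14 kHz mod fs = 3 kHz.
3 kHz > fs/2 = 2.75 kHz, folds to fs − 3 kHz = 2.5 kHz.
Distinct values: {1 kHz, 2.5 kHz}.

1 kHz, 2.5 kHz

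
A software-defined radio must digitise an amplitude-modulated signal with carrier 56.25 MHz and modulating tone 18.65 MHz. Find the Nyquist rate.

149.8 MHz

AM sidebands sit at fc ± fm = 37.6 MHz and 74.9 MHz.
Highest-frequency component: 74.9 MHz.
Nyquist rate = 2 × 74.9 MHz = 149.8 MHz.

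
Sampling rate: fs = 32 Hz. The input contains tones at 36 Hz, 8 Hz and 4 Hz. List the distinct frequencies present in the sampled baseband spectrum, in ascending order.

fs/2 = 16 Hz.
36 Hz mod fs = 4 Hz.
4 Hz ≤ fs/2 = 16 Hz, appears at 4 Hz.
8 Hz ≤ fs/2 = 16 Hz, passes unchanged.
4 Hz ≤ fs/2 = 16 Hz, passes unchanged.
Distinct values: {4 Hz, 8 Hz}.

4 Hz, 8 Hz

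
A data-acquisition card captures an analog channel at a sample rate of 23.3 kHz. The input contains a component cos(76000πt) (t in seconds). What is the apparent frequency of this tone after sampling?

ω = 76000π rad/s → f = ω/(2π) = 38000 Hz = 38 kHz.
38 kHz mod fs = 14.7 kHz.
14.7 kHz > fs/2 = 11.65 kHz, folds to fs − 14.7 kHz = 8.6 kHz.

8.6 kHz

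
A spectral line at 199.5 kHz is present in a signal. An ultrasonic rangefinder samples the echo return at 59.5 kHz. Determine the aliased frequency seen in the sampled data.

21 kHz

199.5 kHz mod fs = 21 kHz.
21 kHz ≤ fs/2 = 29.75 kHz, appears at 21 kHz.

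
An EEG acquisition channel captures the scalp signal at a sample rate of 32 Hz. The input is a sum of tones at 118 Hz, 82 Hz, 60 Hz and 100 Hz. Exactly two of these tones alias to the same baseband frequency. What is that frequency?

4 Hz

fs/2 = 16 Hz.
118 Hz mod fs = 22 Hz.
22 Hz > fs/2 = 16 Hz, folds to fs − 22 Hz = 10 Hz.
82 Hz mod fs = 18 Hz.
18 Hz > fs/2 = 16 Hz, folds to fs − 18 Hz = 14 Hz.
60 Hz mod fs = 28 Hz.
28 Hz > fs/2 = 16 Hz, folds to fs − 28 Hz = 4 Hz.
100 Hz mod fs = 4 Hz.
4 Hz ≤ fs/2 = 16 Hz, appears at 4 Hz.
60 Hz and 100 Hz both map to 4 Hz.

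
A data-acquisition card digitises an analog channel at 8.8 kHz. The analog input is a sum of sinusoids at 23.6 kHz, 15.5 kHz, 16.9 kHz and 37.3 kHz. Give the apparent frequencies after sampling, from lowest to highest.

fs/2 = 4.4 kHz.
23.6 kHz mod fs = 6 kHz.
6 kHz > fs/2 = 4.4 kHz, folds to fs − 6 kHz = 2.8 kHz.
15.5 kHz mod fs = 6.7 kHz.
6.7 kHz > fs/2 = 4.4 kHz, folds to fs − 6.7 kHz = 2.1 kHz.
16.9 kHz mod fs = 8.1 kHz.
8.1 kHz > fs/2 = 4.4 kHz, folds to fs − 8.1 kHz = 0.7 kHz.
37.3 kHz mod fs = 2.1 kHz.
2.1 kHz ≤ fs/2 = 4.4 kHz, appears at 2.1 kHz.
Distinct values: {0.7 kHz, 2.1 kHz, 2.8 kHz}.

0.7 kHz, 2.1 kHz, 2.8 kHz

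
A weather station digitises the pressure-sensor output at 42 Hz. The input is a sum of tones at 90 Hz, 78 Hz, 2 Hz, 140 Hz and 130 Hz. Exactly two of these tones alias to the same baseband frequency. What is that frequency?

fs/2 = 21 Hz.
90 Hz mod fs = 6 Hz.
6 Hz ≤ fs/2 = 21 Hz, appears at 6 Hz.
78 Hz mod fs = 36 Hz.
36 Hz > fs/2 = 21 Hz, folds to fs − 36 Hz = 6 Hz.
2 Hz ≤ fs/2 = 21 Hz, passes unchanged.
140 Hz mod fs = 14 Hz.
14 Hz ≤ fs/2 = 21 Hz, appears at 14 Hz.
130 Hz mod fs = 4 Hz.
4 Hz ≤ fs/2 = 21 Hz, appears at 4 Hz.
78 Hz and 90 Hz both map to 6 Hz.

6 Hz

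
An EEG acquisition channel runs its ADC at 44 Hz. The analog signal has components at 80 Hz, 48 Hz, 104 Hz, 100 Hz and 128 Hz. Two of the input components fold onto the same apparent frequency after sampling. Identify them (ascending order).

fs/2 = 22 Hz.
80 Hz mod fs = 36 Hz.
36 Hz > fs/2 = 22 Hz, folds to fs − 36 Hz = 8 Hz.
48 Hz mod fs = 4 Hz.
4 Hz ≤ fs/2 = 22 Hz, appears at 4 Hz.
104 Hz mod fs = 16 Hz.
16 Hz ≤ fs/2 = 22 Hz, appears at 16 Hz.
100 Hz mod fs = 12 Hz.
12 Hz ≤ fs/2 = 22 Hz, appears at 12 Hz.
128 Hz mod fs = 40 Hz.
40 Hz > fs/2 = 22 Hz, folds to fs − 40 Hz = 4 Hz.
48 Hz and 128 Hz both map to 4 Hz.

48 Hz, 128 Hz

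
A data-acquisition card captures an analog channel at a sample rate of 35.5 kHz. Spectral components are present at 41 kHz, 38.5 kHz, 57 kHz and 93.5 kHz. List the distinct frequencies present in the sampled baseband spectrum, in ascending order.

fs/2 = 17.75 kHz.
41 kHz mod fs = 5.5 kHz.
5.5 kHz ≤ fs/2 = 17.75 kHz, appears at 5.5 kHz.
38.5 kHz mod fs = 3 kHz.
3 kHz ≤ fs/2 = 17.75 kHz, appears at 3 kHz.
57 kHz mod fs = 21.5 kHz.
21.5 kHz > fs/2 = 17.75 kHz, folds to fs − 21.5 kHz = 14 kHz.
93.5 kHz mod fs = 22.5 kHz.
22.5 kHz > fs/2 = 17.75 kHz, folds to fs − 22.5 kHz = 13 kHz.
Distinct values: {3 kHz, 5.5 kHz, 13 kHz, 14 kHz}.

3 kHz, 5.5 kHz, 13 kHz, 14 kHz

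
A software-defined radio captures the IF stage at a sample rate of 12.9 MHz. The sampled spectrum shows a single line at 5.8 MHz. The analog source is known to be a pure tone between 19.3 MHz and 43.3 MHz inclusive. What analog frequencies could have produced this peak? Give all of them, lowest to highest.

Frequencies that alias to 5.8 MHz are k·fs ± 5.8 MHz for integer k ≥ 0.
k=0: 5.8 MHz.
k=1: 7.1 MHz, 18.7 MHz.
k=2: 20 MHz, 31.6 MHz.
k=3: 32.9 MHz, 44.5 MHz.
k=4: 45.8 MHz, 57.4 MHz.
Within [19.3 MHz, 43.3 MHz]: 20 MHz, 31.6 MHz, 32.9 MHz.

20 MHz, 31.6 MHz, 32.9 MHz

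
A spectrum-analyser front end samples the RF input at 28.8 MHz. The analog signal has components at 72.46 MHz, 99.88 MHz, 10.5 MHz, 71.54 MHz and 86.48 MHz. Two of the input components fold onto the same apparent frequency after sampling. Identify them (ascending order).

fs/2 = 14.4 MHz.
72.46 MHz mod fs = 14.86 MHz.
14.86 MHz > fs/2 = 14.4 MHz, folds to fs − 14.86 MHz = 13.94 MHz.
99.88 MHz mod fs = 13.48 MHz.
13.48 MHz ≤ fs/2 = 14.4 MHz, appears at 13.48 MHz.
10.5 MHz ≤ fs/2 = 14.4 MHz, passes unchanged.
71.54 MHz mod fs = 13.94 MHz.
13.94 MHz ≤ fs/2 = 14.4 MHz, appears at 13.94 MHz.
86.48 MHz mod fs = 0.08 MHz.
0.08 MHz ≤ fs/2 = 14.4 MHz, appears at 0.08 MHz.
71.54 MHz and 72.46 MHz both map to 13.94 MHz.

71.54 MHz, 72.46 MHz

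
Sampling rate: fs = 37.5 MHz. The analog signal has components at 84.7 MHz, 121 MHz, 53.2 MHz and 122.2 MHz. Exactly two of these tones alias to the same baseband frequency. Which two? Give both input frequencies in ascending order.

fs/2 = 18.75 MHz.
84.7 MHz mod fs = 9.7 MHz.
9.7 MHz ≤ fs/2 = 18.75 MHz, appears at 9.7 MHz.
121 MHz mod fs = 8.5 MHz.
8.5 MHz ≤ fs/2 = 18.75 MHz, appears at 8.5 MHz.
53.2 MHz mod fs = 15.7 MHz.
15.7 MHz ≤ fs/2 = 18.75 MHz, appears at 15.7 MHz.
122.2 MHz mod fs = 9.7 MHz.
9.7 MHz ≤ fs/2 = 18.75 MHz, appears at 9.7 MHz.
84.7 MHz and 122.2 MHz both map to 9.7 MHz.

84.7 MHz, 122.2 MHz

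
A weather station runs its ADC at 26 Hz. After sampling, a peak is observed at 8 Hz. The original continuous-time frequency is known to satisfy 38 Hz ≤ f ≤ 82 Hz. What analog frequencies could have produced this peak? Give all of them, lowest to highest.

Frequencies that alias to 8 Hz are k·fs ± 8 Hz for integer k ≥ 0.
k=0: 8 Hz.
k=1: 18 Hz, 34 Hz.
k=2: 44 Hz, 60 Hz.
k=3: 70 Hz, 86 Hz.
k=4: 96 Hz, 112 Hz.
Within [38 Hz, 82 Hz]: 44 Hz, 60 Hz, 70 Hz.

44 Hz, 60 Hz, 70 Hz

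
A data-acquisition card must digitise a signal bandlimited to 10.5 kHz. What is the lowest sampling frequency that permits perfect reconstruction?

21 kHz

Nyquist rate = 2 × 10.5 kHz = 21 kHz.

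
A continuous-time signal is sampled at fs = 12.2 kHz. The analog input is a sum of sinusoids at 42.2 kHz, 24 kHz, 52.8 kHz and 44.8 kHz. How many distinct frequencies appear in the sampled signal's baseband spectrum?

3

fs/2 = 6.1 kHz.
42.2 kHz mod fs = 5.6 kHz.
5.6 kHz ≤ fs/2 = 6.1 kHz, appears at 5.6 kHz.
24 kHz mod fs = 11.8 kHz.
11.8 kHz > fs/2 = 6.1 kHz, folds to fs − 11.8 kHz = 0.4 kHz.
52.8 kHz mod fs = 4 kHz.
4 kHz ≤ fs/2 = 6.1 kHz, appears at 4 kHz.
44.8 kHz mod fs = 8.2 kHz.
8.2 kHz > fs/2 = 6.1 kHz, folds to fs − 8.2 kHz = 4 kHz.
Distinct values: {0.4 kHz, 4 kHz, 5.6 kHz} → 3.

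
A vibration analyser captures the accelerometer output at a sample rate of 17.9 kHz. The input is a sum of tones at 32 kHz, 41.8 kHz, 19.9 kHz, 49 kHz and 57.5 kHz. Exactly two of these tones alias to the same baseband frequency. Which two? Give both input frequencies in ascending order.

fs/2 = 8.95 kHz.
32 kHz mod fs = 14.1 kHz.
14.1 kHz > fs/2 = 8.95 kHz, folds to fs − 14.1 kHz = 3.8 kHz.
41.8 kHz mod fs = 6 kHz.
6 kHz ≤ fs/2 = 8.95 kHz, appears at 6 kHz.
19.9 kHz mod fs = 2 kHz.
2 kHz ≤ fs/2 = 8.95 kHz, appears at 2 kHz.
49 kHz mod fs = 13.2 kHz.
13.2 kHz > fs/2 = 8.95 kHz, folds to fs − 13.2 kHz = 4.7 kHz.
57.5 kHz mod fs = 3.8 kHz.
3.8 kHz ≤ fs/2 = 8.95 kHz, appears at 3.8 kHz.
32 kHz and 57.5 kHz both map to 3.8 kHz.

32 kHz, 57.5 kHz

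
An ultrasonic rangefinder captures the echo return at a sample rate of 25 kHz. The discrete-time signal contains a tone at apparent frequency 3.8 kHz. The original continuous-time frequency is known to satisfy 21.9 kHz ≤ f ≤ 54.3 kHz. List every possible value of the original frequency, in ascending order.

28.8 kHz, 46.2 kHz, 53.8 kHz

Frequencies that alias to 3.8 kHz are k·fs ± 3.8 kHz for integer k ≥ 0.
k=0: 3.8 kHz.
k=1: 21.2 kHz, 28.8 kHz.
k=2: 46.2 kHz, 53.8 kHz.
k=3: 71.2 kHz, 78.8 kHz.
Within [21.9 kHz, 54.3 kHz]: 28.8 kHz, 46.2 kHz, 53.8 kHz.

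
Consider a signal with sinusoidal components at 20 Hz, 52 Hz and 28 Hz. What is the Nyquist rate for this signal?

Highest-frequency component: 52 Hz.
Nyquist rate = 2 × 52 Hz = 104 Hz.

104 Hz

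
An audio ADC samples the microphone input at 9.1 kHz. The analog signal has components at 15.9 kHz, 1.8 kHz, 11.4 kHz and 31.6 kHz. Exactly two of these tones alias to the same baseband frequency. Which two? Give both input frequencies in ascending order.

fs/2 = 4.55 kHz.
15.9 kHz mod fs = 6.8 kHz.
6.8 kHz > fs/2 = 4.55 kHz, folds to fs − 6.8 kHz = 2.3 kHz.
1.8 kHz ≤ fs/2 = 4.55 kHz, passes unchanged.
11.4 kHz mod fs = 2.3 kHz.
2.3 kHz ≤ fs/2 = 4.55 kHz, appears at 2.3 kHz.
31.6 kHz mod fs = 4.3 kHz.
4.3 kHz ≤ fs/2 = 4.55 kHz, appears at 4.3 kHz.
11.4 kHz and 15.9 kHz both map to 2.3 kHz.

11.4 kHz, 15.9 kHz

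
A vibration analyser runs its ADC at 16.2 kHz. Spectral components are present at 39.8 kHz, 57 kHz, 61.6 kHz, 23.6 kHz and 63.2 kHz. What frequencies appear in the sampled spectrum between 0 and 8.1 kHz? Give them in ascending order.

1.6 kHz, 3.2 kHz, 7.4 kHz, 7.8 kHz

fs/2 = 8.1 kHz.
39.8 kHz mod fs = 7.4 kHz.
7.4 kHz ≤ fs/2 = 8.1 kHz, appears at 7.4 kHz.
57 kHz mod fs = 8.4 kHz.
8.4 kHz > fs/2 = 8.1 kHz, folds to fs − 8.4 kHz = 7.8 kHz.
61.6 kHz mod fs = 13 kHz.
13 kHz > fs/2 = 8.1 kHz, folds to fs − 13 kHz = 3.2 kHz.
23.6 kHz mod fs = 7.4 kHz.
7.4 kHz ≤ fs/2 = 8.1 kHz, appears at 7.4 kHz.
63.2 kHz mod fs = 14.6 kHz.
14.6 kHz > fs/2 = 8.1 kHz, folds to fs − 14.6 kHz = 1.6 kHz.
Distinct values: {1.6 kHz, 3.2 kHz, 7.4 kHz, 7.8 kHz}.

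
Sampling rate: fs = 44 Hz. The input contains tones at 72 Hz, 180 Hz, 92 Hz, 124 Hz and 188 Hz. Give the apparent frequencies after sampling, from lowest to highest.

4 Hz, 8 Hz, 12 Hz, 16 Hz

fs/2 = 22 Hz.
72 Hz mod fs = 28 Hz.
28 Hz > fs/2 = 22 Hz, folds to fs − 28 Hz = 16 Hz.
180 Hz mod fs = 4 Hz.
4 Hz ≤ fs/2 = 22 Hz, appears at 4 Hz.
92 Hz mod fs = 4 Hz.
4 Hz ≤ fs/2 = 22 Hz, appears at 4 Hz.
124 Hz mod fs = 36 Hz.
36 Hz > fs/2 = 22 Hz, folds to fs − 36 Hz = 8 Hz.
188 Hz mod fs = 12 Hz.
12 Hz ≤ fs/2 = 22 Hz, appears at 12 Hz.
Distinct values: {4 Hz, 8 Hz, 12 Hz, 16 Hz}.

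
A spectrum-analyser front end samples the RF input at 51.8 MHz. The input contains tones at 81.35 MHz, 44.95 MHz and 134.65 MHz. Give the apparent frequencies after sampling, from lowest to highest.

6.85 MHz, 20.75 MHz, 22.25 MHz

fs/2 = 25.9 MHz.
81.35 MHz mod fs = 29.55 MHz.
29.55 MHz > fs/2 = 25.9 MHz, folds to fs − 29.55 MHz = 22.25 MHz.
44.95 MHz > fs/2 = 25.9 MHz, folds to fs − 44.95 MHz = 6.85 MHz.
134.65 MHz mod fs = 31.05 MHz.
31.05 MHz > fs/2 = 25.9 MHz, folds to fs − 31.05 MHz = 20.75 MHz.
Distinct values: {6.85 MHz, 20.75 MHz, 22.25 MHz}.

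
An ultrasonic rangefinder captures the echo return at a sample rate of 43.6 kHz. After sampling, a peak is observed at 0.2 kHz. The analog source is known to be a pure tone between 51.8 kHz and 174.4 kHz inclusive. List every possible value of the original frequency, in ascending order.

Frequencies that alias to 0.2 kHz are k·fs ± 0.2 kHz for integer k ≥ 0.
k=0: 0.2 kHz.
k=1: 43.4 kHz, 43.8 kHz.
k=2: 87 kHz, 87.4 kHz.
k=3: 130.6 kHz, 131 kHz.
k=4: 174.2 kHz, 174.6 kHz.
k=5: 217.8 kHz, 218.2 kHz.
Within [51.8 kHz, 174.4 kHz]: 87 kHz, 87.4 kHz, 130.6 kHz, 131 kHz, 174.2 kHz.

87 kHz, 87.4 kHz, 130.6 kHz, 131 kHz, 174.2 kHz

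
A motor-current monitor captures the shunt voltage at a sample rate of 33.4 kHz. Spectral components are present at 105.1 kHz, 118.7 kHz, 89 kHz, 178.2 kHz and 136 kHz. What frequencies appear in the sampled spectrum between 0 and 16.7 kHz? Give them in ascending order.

2.4 kHz, 4.9 kHz, 11.2 kHz, 14.9 kHz

fs/2 = 16.7 kHz.
105.1 kHz mod fs = 4.9 kHz.
4.9 kHz ≤ fs/2 = 16.7 kHz, appears at 4.9 kHz.
118.7 kHz mod fs = 18.5 kHz.
18.5 kHz > fs/2 = 16.7 kHz, folds to fs − 18.5 kHz = 14.9 kHz.
89 kHz mod fs = 22.2 kHz.
22.2 kHz > fs/2 = 16.7 kHz, folds to fs − 22.2 kHz = 11.2 kHz.
178.2 kHz mod fs = 11.2 kHz.
11.2 kHz ≤ fs/2 = 16.7 kHz, appears at 11.2 kHz.
136 kHz mod fs = 2.4 kHz.
2.4 kHz ≤ fs/2 = 16.7 kHz, appears at 2.4 kHz.
Distinct values: {2.4 kHz, 4.9 kHz, 11.2 kHz, 14.9 kHz}.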